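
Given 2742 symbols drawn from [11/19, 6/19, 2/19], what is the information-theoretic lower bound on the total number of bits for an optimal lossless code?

Entropy H = 1.3235 bits/symbol
Minimum bits = H × n = 1.3235 × 2742
= 3629.12 bits


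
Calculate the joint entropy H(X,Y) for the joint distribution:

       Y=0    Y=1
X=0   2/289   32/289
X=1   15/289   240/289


H(X,Y) = -Σ p(x,y) log₂ p(x,y)
  p(0,0)=2/289: -0.0069 × log₂(0.0069) = 0.0497
  p(0,1)=32/289: -0.1107 × log₂(0.1107) = 0.3515
  p(1,0)=15/289: -0.0519 × log₂(0.0519) = 0.2215
  p(1,1)=240/289: -0.8304 × log₂(0.8304) = 0.2226
H(X,Y) = 0.8453 bits


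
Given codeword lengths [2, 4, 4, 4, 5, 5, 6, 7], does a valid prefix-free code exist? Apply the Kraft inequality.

Kraft inequality: Σ 2^(-l_i) ≤ 1 for prefix-free code
Calculating: 2^(-2) + 2^(-4) + 2^(-4) + 2^(-4) + 2^(-5) + 2^(-5) + 2^(-6) + 2^(-7)
= 0.25 + 0.0625 + 0.0625 + 0.0625 + 0.03125 + 0.03125 + 0.015625 + 0.0078125
= 0.5234
Since 0.5234 ≤ 1, prefix-free code exists


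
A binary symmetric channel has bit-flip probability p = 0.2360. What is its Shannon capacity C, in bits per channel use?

For BSC with error probability p:
C = 1 - H(p) where H(p) is binary entropy
H(0.2360) = -0.2360 × log₂(0.2360) - 0.7640 × log₂(0.7640)
H(p) = 0.7883
C = 1 - 0.7883 = 0.2117 bits/use


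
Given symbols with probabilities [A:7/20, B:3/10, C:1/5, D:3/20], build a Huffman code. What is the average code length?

Huffman tree construction:
Combine smallest probabilities repeatedly
Resulting codes:
  A: 11 (length 2)
  B: 10 (length 2)
  C: 01 (length 2)
  D: 00 (length 2)
Average length = Σ p(s) × length(s) = 2.0000 bits


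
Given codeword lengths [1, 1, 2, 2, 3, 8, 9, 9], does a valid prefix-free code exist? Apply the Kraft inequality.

Kraft inequality: Σ 2^(-l_i) ≤ 1 for prefix-free code
Calculating: 2^(-1) + 2^(-1) + 2^(-2) + 2^(-2) + 2^(-3) + 2^(-8) + 2^(-9) + 2^(-9)
= 0.5 + 0.5 + 0.25 + 0.25 + 0.125 + 0.00390625 + 0.001953125 + 0.001953125
= 1.6328
Since 1.6328 > 1, prefix-free code does not exist


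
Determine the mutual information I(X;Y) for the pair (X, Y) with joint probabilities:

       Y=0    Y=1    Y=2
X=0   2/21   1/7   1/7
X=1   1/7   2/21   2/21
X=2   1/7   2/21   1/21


H(X) = 1.5751, H(Y) = 1.5751, H(X,Y) = 3.1057
I(X;Y) = H(X) + H(Y) - H(X,Y) = 0.0446 bits


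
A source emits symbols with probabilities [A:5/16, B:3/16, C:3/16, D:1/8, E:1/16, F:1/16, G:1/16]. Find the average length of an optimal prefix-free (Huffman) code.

Huffman tree construction:
Combine smallest probabilities repeatedly
Resulting codes:
  A: 10 (length 2)
  B: 111 (length 3)
  C: 00 (length 2)
  D: 011 (length 3)
  E: 1100 (length 4)
  F: 1101 (length 4)
  G: 010 (length 3)
Average length = Σ p(s) × length(s) = 2.6250 bits


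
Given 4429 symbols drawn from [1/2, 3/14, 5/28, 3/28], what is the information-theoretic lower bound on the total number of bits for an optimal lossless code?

Entropy H = 1.7653 bits/symbol
Minimum bits = H × n = 1.7653 × 4429
= 7818.56 bits


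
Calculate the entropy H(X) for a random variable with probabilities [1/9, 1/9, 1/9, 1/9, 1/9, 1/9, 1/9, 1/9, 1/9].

H(X) = -Σ p(x) log₂ p(x)
  -1/9 × log₂(1/9) = 0.3522
  -1/9 × log₂(1/9) = 0.3522
  -1/9 × log₂(1/9) = 0.3522
  -1/9 × log₂(1/9) = 0.3522
  -1/9 × log₂(1/9) = 0.3522
  -1/9 × log₂(1/9) = 0.3522
  -1/9 × log₂(1/9) = 0.3522
  -1/9 × log₂(1/9) = 0.3522
  -1/9 × log₂(1/9) = 0.3522
H(X) = 3.1699 bits


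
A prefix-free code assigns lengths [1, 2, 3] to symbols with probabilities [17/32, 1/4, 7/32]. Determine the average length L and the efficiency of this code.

Average length L = Σ p_i × l_i = 1.6875 bits
Entropy H = 1.4644 bits
Efficiency η = H/L × 100% = 86.78%


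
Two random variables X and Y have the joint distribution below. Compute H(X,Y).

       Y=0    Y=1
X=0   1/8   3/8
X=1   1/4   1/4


H(X,Y) = -Σ p(x,y) log₂ p(x,y)
  p(0,0)=1/8: -0.1250 × log₂(0.1250) = 0.3750
  p(0,1)=3/8: -0.3750 × log₂(0.3750) = 0.5306
  p(1,0)=1/4: -0.2500 × log₂(0.2500) = 0.5000
  p(1,1)=1/4: -0.2500 × log₂(0.2500) = 0.5000
H(X,Y) = 1.9056 bits


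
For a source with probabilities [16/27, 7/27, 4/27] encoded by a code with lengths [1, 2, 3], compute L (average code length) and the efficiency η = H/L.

Average length L = Σ p_i × l_i = 1.5556 bits
Entropy H = 1.3604 bits
Efficiency η = H/L × 100% = 87.45%


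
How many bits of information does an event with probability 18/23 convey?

Information content I(x) = -log₂(p(x))
I = -log₂(18/23) = -log₂(0.7826)
I = 0.3536 bits


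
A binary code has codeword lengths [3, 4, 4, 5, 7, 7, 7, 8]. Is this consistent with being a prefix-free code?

Kraft inequality: Σ 2^(-l_i) ≤ 1 for prefix-free code
Calculating: 2^(-3) + 2^(-4) + 2^(-4) + 2^(-5) + 2^(-7) + 2^(-7) + 2^(-7) + 2^(-8)
= 0.125 + 0.0625 + 0.0625 + 0.03125 + 0.0078125 + 0.0078125 + 0.0078125 + 0.00390625
= 0.3086
Since 0.3086 ≤ 1, prefix-free code exists


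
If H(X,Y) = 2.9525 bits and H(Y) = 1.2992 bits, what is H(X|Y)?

Chain rule: H(X,Y) = H(X|Y) + H(Y)
H(X|Y) = H(X,Y) - H(Y) = 2.9525 - 1.2992 = 1.6533 bits


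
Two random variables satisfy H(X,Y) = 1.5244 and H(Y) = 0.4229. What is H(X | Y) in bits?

Chain rule: H(X,Y) = H(X|Y) + H(Y)
H(X|Y) = H(X,Y) - H(Y) = 1.5244 - 0.4229 = 1.1015 bits


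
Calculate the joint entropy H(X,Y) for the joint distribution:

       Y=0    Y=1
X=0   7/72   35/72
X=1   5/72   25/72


H(X,Y) = -Σ p(x,y) log₂ p(x,y)
  p(0,0)=7/72: -0.0972 × log₂(0.0972) = 0.3269
  p(0,1)=35/72: -0.4861 × log₂(0.4861) = 0.5059
  p(1,0)=5/72: -0.0694 × log₂(0.0694) = 0.2672
  p(1,1)=25/72: -0.3472 × log₂(0.3472) = 0.5299
H(X,Y) = 1.6299 bits


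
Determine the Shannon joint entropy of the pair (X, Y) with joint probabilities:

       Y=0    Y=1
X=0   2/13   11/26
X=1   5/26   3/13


H(X,Y) = -Σ p(x,y) log₂ p(x,y)
  p(0,0)=2/13: -0.1538 × log₂(0.1538) = 0.4155
  p(0,1)=11/26: -0.4231 × log₂(0.4231) = 0.5250
  p(1,0)=5/26: -0.1923 × log₂(0.1923) = 0.4574
  p(1,1)=3/13: -0.2308 × log₂(0.2308) = 0.4882
H(X,Y) = 1.8861 bits


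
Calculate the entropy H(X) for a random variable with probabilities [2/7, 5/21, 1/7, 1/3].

H(X) = -Σ p(x) log₂ p(x)
  -2/7 × log₂(2/7) = 0.5164
  -5/21 × log₂(5/21) = 0.4929
  -1/7 × log₂(1/7) = 0.4011
  -1/3 × log₂(1/3) = 0.5283
H(X) = 1.9387 bits


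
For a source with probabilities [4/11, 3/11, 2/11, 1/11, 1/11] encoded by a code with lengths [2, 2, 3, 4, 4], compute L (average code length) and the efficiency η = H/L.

Average length L = Σ p_i × l_i = 2.5455 bits
Entropy H = 2.1181 bits
Efficiency η = H/L × 100% = 83.21%


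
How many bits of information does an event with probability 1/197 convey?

Information content I(x) = -log₂(p(x))
I = -log₂(1/197) = -log₂(0.0051)
I = 7.6221 bits


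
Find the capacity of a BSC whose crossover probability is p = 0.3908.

For BSC with error probability p:
C = 1 - H(p) where H(p) is binary entropy
H(0.3908) = -0.3908 × log₂(0.3908) - 0.6092 × log₂(0.6092)
H(p) = 0.9653
C = 1 - 0.9653 = 0.0347 bits/use


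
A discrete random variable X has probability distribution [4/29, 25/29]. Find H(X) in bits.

H(X) = -Σ p(x) log₂ p(x)
  -4/29 × log₂(4/29) = 0.3942
  -25/29 × log₂(25/29) = 0.1846
H(X) = 0.5788 bits


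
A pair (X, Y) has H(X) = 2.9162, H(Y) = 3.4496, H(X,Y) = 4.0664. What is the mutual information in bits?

I(X;Y) = H(X) + H(Y) - H(X,Y)
I(X;Y) = 2.9162 + 3.4496 - 4.0664 = 2.2994 bits


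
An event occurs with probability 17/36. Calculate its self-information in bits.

Information content I(x) = -log₂(p(x))
I = -log₂(17/36) = -log₂(0.4722)
I = 1.0825 bits


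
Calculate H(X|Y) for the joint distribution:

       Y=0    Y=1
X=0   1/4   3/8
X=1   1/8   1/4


H(X|Y) = Σ_y p(y) H(X|Y=y)
  p(Y=0) = 3/8, H(X|Y=0) = 0.9183
  p(Y=1) = 5/8, H(X|Y=1) = 0.9710
H(X|Y) = 0.3750×0.9183 + 0.6250×0.9710 = 0.9512 bits


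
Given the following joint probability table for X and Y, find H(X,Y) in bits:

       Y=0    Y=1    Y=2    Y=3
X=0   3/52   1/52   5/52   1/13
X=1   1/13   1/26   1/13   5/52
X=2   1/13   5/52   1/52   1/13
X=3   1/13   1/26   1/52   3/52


H(X,Y) = -Σ p(x,y) log₂ p(x,y)
  p(0,0)=3/52: -0.0577 × log₂(0.0577) = 0.2374
  p(0,1)=1/52: -0.0192 × log₂(0.0192) = 0.1096
  p(0,2)=5/52: -0.0962 × log₂(0.0962) = 0.3249
  p(0,3)=1/13: -0.0769 × log₂(0.0769) = 0.2846
  p(1,0)=1/13: -0.0769 × log₂(0.0769) = 0.2846
  p(1,1)=1/26: -0.0385 × log₂(0.0385) = 0.1808
  p(1,2)=1/13: -0.0769 × log₂(0.0769) = 0.2846
  p(1,3)=5/52: -0.0962 × log₂(0.0962) = 0.3249
  p(2,0)=1/13: -0.0769 × log₂(0.0769) = 0.2846
  p(2,1)=5/52: -0.0962 × log₂(0.0962) = 0.3249
  p(2,2)=1/52: -0.0192 × log₂(0.0192) = 0.1096
  p(2,3)=1/13: -0.0769 × log₂(0.0769) = 0.2846
  p(3,0)=1/13: -0.0769 × log₂(0.0769) = 0.2846
  p(3,1)=1/26: -0.0385 × log₂(0.0385) = 0.1808
  p(3,2)=1/52: -0.0192 × log₂(0.0192) = 0.1096
  p(3,3)=3/52: -0.0577 × log₂(0.0577) = 0.2374
H(X,Y) = 3.8478 bits


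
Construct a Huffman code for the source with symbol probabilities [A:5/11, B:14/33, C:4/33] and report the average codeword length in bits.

Huffman tree construction:
Combine smallest probabilities repeatedly
Resulting codes:
  A: 0 (length 1)
  B: 11 (length 2)
  C: 10 (length 2)
Average length = Σ p(s) × length(s) = 1.5455 bits


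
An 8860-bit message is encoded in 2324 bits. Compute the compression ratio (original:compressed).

Compression ratio = Original / Compressed
= 8860 / 2324 = 3.81:1


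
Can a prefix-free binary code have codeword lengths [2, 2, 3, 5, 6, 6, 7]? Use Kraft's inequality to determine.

Kraft inequality: Σ 2^(-l_i) ≤ 1 for prefix-free code
Calculating: 2^(-2) + 2^(-2) + 2^(-3) + 2^(-5) + 2^(-6) + 2^(-6) + 2^(-7)
= 0.25 + 0.25 + 0.125 + 0.03125 + 0.015625 + 0.015625 + 0.0078125
= 0.6953
Since 0.6953 ≤ 1, prefix-free code exists


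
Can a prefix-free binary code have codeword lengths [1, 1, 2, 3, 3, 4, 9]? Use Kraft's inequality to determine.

Kraft inequality: Σ 2^(-l_i) ≤ 1 for prefix-free code
Calculating: 2^(-1) + 2^(-1) + 2^(-2) + 2^(-3) + 2^(-3) + 2^(-4) + 2^(-9)
= 0.5 + 0.5 + 0.25 + 0.125 + 0.125 + 0.0625 + 0.001953125
= 1.5645
Since 1.5645 > 1, prefix-free code does not exist


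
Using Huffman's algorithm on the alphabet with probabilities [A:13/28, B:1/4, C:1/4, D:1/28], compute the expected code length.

Huffman tree construction:
Combine smallest probabilities repeatedly
Resulting codes:
  A: 0 (length 1)
  B: 111 (length 3)
  C: 10 (length 2)
  D: 110 (length 3)
Average length = Σ p(s) × length(s) = 1.8214 bits


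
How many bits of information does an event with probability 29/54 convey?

Information content I(x) = -log₂(p(x))
I = -log₂(29/54) = -log₂(0.5370)
I = 0.8969 bits


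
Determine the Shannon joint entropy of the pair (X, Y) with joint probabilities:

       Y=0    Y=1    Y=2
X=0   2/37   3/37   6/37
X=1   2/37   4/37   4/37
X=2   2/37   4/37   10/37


H(X,Y) = -Σ p(x,y) log₂ p(x,y)
  p(0,0)=2/37: -0.0541 × log₂(0.0541) = 0.2275
  p(0,1)=3/37: -0.0811 × log₂(0.0811) = 0.2939
  p(0,2)=6/37: -0.1622 × log₂(0.1622) = 0.4256
  p(1,0)=2/37: -0.0541 × log₂(0.0541) = 0.2275
  p(1,1)=4/37: -0.1081 × log₂(0.1081) = 0.3470
  p(1,2)=4/37: -0.1081 × log₂(0.1081) = 0.3470
  p(2,0)=2/37: -0.0541 × log₂(0.0541) = 0.2275
  p(2,1)=4/37: -0.1081 × log₂(0.1081) = 0.3470
  p(2,2)=10/37: -0.2703 × log₂(0.2703) = 0.5101
H(X,Y) = 2.9531 bits


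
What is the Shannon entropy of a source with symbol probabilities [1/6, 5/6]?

H(X) = -Σ p(x) log₂ p(x)
  -1/6 × log₂(1/6) = 0.4308
  -5/6 × log₂(5/6) = 0.2192
H(X) = 0.6500 bits


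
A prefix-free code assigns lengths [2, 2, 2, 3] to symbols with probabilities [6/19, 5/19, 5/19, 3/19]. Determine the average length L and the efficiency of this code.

Average length L = Σ p_i × l_i = 2.1579 bits
Entropy H = 1.9593 bits
Efficiency η = H/L × 100% = 90.80%


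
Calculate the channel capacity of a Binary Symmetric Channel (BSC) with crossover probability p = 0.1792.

For BSC with error probability p:
C = 1 - H(p) where H(p) is binary entropy
H(0.1792) = -0.1792 × log₂(0.1792) - 0.8208 × log₂(0.8208)
H(p) = 0.6783
C = 1 - 0.6783 = 0.3217 bits/use


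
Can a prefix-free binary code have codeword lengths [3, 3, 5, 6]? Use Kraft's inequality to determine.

Kraft inequality: Σ 2^(-l_i) ≤ 1 for prefix-free code
Calculating: 2^(-3) + 2^(-3) + 2^(-5) + 2^(-6)
= 0.125 + 0.125 + 0.03125 + 0.015625
= 0.2969
Since 0.2969 ≤ 1, prefix-free code exists


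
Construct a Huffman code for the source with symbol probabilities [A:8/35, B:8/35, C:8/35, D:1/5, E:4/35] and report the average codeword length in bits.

Huffman tree construction:
Combine smallest probabilities repeatedly
Resulting codes:
  A: 00 (length 2)
  B: 01 (length 2)
  C: 10 (length 2)
  D: 111 (length 3)
  E: 110 (length 3)
Average length = Σ p(s) × length(s) = 2.3143 bits


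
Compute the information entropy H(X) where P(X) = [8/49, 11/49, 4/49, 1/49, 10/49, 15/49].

H(X) = -Σ p(x) log₂ p(x)
  -8/49 × log₂(8/49) = 0.4269
  -11/49 × log₂(11/49) = 0.4838
  -4/49 × log₂(4/49) = 0.2951
  -1/49 × log₂(1/49) = 0.1146
  -10/49 × log₂(10/49) = 0.4679
  -15/49 × log₂(15/49) = 0.5228
H(X) = 2.3111 bits


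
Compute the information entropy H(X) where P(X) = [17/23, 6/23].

H(X) = -Σ p(x) log₂ p(x)
  -17/23 × log₂(17/23) = 0.3223
  -6/23 × log₂(6/23) = 0.5057
H(X) = 0.8281 bits


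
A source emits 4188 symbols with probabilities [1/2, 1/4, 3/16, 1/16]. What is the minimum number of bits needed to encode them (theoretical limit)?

Entropy H = 1.7028 bits/symbol
Minimum bits = H × n = 1.7028 × 4188
= 7131.41 bits


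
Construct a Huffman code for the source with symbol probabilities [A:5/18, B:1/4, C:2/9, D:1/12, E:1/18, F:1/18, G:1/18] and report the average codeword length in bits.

Huffman tree construction:
Combine smallest probabilities repeatedly
Resulting codes:
  A: 11 (length 2)
  B: 01 (length 2)
  C: 00 (length 2)
  D: 1011 (length 4)
  E: 1000 (length 4)
  F: 1001 (length 4)
  G: 1010 (length 4)
Average length = Σ p(s) × length(s) = 2.5000 bits


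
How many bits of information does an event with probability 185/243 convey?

Information content I(x) = -log₂(p(x))
I = -log₂(185/243) = -log₂(0.7613)
I = 0.3934 bits


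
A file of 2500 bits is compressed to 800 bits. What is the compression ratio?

Compression ratio = Original / Compressed
= 2500 / 800 = 3.12:1


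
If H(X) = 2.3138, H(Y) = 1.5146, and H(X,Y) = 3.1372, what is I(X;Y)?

I(X;Y) = H(X) + H(Y) - H(X,Y)
I(X;Y) = 2.3138 + 1.5146 - 3.1372 = 0.6912 bits


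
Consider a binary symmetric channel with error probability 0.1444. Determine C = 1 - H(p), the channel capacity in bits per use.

For BSC with error probability p:
C = 1 - H(p) where H(p) is binary entropy
H(0.1444) = -0.1444 × log₂(0.1444) - 0.8556 × log₂(0.8556)
H(p) = 0.5956
C = 1 - 0.5956 = 0.4044 bits/use


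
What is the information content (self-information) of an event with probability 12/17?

Information content I(x) = -log₂(p(x))
I = -log₂(12/17) = -log₂(0.7059)
I = 0.5025 bits


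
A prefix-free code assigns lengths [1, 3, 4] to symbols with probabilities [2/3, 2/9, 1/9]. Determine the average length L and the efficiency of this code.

Average length L = Σ p_i × l_i = 1.7778 bits
Entropy H = 1.2244 bits
Efficiency η = H/L × 100% = 68.87%


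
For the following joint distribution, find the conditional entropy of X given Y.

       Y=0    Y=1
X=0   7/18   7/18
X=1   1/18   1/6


H(X|Y) = Σ_y p(y) H(X|Y=y)
  p(Y=0) = 4/9, H(X|Y=0) = 0.5436
  p(Y=1) = 5/9, H(X|Y=1) = 0.8813
H(X|Y) = 0.4444×0.5436 + 0.5556×0.8813 = 0.7312 bits


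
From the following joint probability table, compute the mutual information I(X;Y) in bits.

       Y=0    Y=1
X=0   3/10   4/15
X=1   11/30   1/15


H(X) = 0.9871, H(Y) = 0.9183, H(X,Y) = 1.8208
I(X;Y) = H(X) + H(Y) - H(X,Y) = 0.0846 bits


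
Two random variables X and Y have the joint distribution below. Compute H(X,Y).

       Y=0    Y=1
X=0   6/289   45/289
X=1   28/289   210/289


H(X,Y) = -Σ p(x,y) log₂ p(x,y)
  p(0,0)=6/289: -0.0208 × log₂(0.0208) = 0.1161
  p(0,1)=45/289: -0.1557 × log₂(0.1557) = 0.4178
  p(1,0)=28/289: -0.0969 × log₂(0.0969) = 0.3263
  p(1,1)=210/289: -0.7266 × log₂(0.7266) = 0.3348
H(X,Y) = 1.1949 bits


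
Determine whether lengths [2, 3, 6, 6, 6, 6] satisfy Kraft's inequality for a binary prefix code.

Kraft inequality: Σ 2^(-l_i) ≤ 1 for prefix-free code
Calculating: 2^(-2) + 2^(-3) + 2^(-6) + 2^(-6) + 2^(-6) + 2^(-6)
= 0.25 + 0.125 + 0.015625 + 0.015625 + 0.015625 + 0.015625
= 0.4375
Since 0.4375 ≤ 1, prefix-free code exists


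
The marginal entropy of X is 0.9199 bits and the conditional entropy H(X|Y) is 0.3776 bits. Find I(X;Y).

I(X;Y) = H(X) - H(X|Y)
I(X;Y) = 0.9199 - 0.3776 = 0.5423 bits


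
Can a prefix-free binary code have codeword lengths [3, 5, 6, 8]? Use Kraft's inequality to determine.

Kraft inequality: Σ 2^(-l_i) ≤ 1 for prefix-free code
Calculating: 2^(-3) + 2^(-5) + 2^(-6) + 2^(-8)
= 0.125 + 0.03125 + 0.015625 + 0.00390625
= 0.1758
Since 0.1758 ≤ 1, prefix-free code exists


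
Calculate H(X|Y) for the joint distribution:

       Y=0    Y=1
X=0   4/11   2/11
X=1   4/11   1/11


H(X|Y) = Σ_y p(y) H(X|Y=y)
  p(Y=0) = 8/11, H(X|Y=0) = 1.0000
  p(Y=1) = 3/11, H(X|Y=1) = 0.9183
H(X|Y) = 0.7273×1.0000 + 0.2727×0.9183 = 0.9777 bits


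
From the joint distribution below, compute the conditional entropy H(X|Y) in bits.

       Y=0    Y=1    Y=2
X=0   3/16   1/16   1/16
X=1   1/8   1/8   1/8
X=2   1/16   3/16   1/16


H(X|Y) = Σ_y p(y) H(X|Y=y)
  p(Y=0) = 3/8, H(X|Y=0) = 1.4591
  p(Y=1) = 3/8, H(X|Y=1) = 1.4591
  p(Y=2) = 1/4, H(X|Y=2) = 1.5000
H(X|Y) = 0.3750×1.4591 + 0.3750×1.4591 + 0.2500×1.5000 = 1.4694 bits


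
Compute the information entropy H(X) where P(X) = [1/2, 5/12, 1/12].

H(X) = -Σ p(x) log₂ p(x)
  -1/2 × log₂(1/2) = 0.5000
  -5/12 × log₂(5/12) = 0.5263
  -1/12 × log₂(1/12) = 0.2987
H(X) = 1.3250 bits


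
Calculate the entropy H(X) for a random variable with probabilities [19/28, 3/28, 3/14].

H(X) = -Σ p(x) log₂ p(x)
  -19/28 × log₂(19/28) = 0.3796
  -3/28 × log₂(3/28) = 0.3453
  -3/14 × log₂(3/14) = 0.4762
H(X) = 1.2011 bits


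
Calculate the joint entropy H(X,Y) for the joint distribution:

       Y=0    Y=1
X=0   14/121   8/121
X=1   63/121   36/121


H(X,Y) = -Σ p(x,y) log₂ p(x,y)
  p(0,0)=14/121: -0.1157 × log₂(0.1157) = 0.3600
  p(0,1)=8/121: -0.0661 × log₂(0.0661) = 0.2591
  p(1,0)=63/121: -0.5207 × log₂(0.5207) = 0.4902
  p(1,1)=36/121: -0.2975 × log₂(0.2975) = 0.5203
H(X,Y) = 1.6297 bits


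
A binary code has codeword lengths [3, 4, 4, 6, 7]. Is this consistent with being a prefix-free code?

Kraft inequality: Σ 2^(-l_i) ≤ 1 for prefix-free code
Calculating: 2^(-3) + 2^(-4) + 2^(-4) + 2^(-6) + 2^(-7)
= 0.125 + 0.0625 + 0.0625 + 0.015625 + 0.0078125
= 0.2734
Since 0.2734 ≤ 1, prefix-free code exists


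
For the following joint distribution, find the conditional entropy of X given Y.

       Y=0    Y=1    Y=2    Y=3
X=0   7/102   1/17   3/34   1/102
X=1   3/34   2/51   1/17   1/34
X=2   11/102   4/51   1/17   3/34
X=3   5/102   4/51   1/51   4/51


H(X|Y) = Σ_y p(y) H(X|Y=y)
  p(Y=0) = 16/51, H(X|Y=0) = 1.9424
  p(Y=1) = 13/51, H(X|Y=1) = 1.9501
  p(Y=2) = 23/102, H(X|Y=2) = 1.8475
  p(Y=3) = 7/34, H(X|Y=3) = 1.6645
H(X|Y) = 0.3137×1.9424 + 0.2549×1.9501 + 0.2255×1.8475 + 0.2059×1.6645 = 1.8657 bits


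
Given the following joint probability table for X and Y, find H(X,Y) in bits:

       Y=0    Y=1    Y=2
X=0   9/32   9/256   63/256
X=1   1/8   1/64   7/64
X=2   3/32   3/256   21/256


H(X,Y) = -Σ p(x,y) log₂ p(x,y)
  p(0,0)=9/32: -0.2812 × log₂(0.2812) = 0.5147
  p(0,1)=9/256: -0.0352 × log₂(0.0352) = 0.1698
  p(0,2)=63/256: -0.2461 × log₂(0.2461) = 0.4978
  p(1,0)=1/8: -0.1250 × log₂(0.1250) = 0.3750
  p(1,1)=1/64: -0.0156 × log₂(0.0156) = 0.0938
  p(1,2)=7/64: -0.1094 × log₂(0.1094) = 0.3492
  p(2,0)=3/32: -0.0938 × log₂(0.0938) = 0.3202
  p(2,1)=3/256: -0.0117 × log₂(0.0117) = 0.0752
  p(2,2)=21/256: -0.0820 × log₂(0.0820) = 0.2959
H(X,Y) = 2.6915 bits


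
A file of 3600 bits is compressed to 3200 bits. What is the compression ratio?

Compression ratio = Original / Compressed
= 3600 / 3200 = 1.12:1


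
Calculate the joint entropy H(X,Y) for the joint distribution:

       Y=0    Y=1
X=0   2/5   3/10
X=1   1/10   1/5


H(X,Y) = -Σ p(x,y) log₂ p(x,y)
  p(0,0)=2/5: -0.4000 × log₂(0.4000) = 0.5288
  p(0,1)=3/10: -0.3000 × log₂(0.3000) = 0.5211
  p(1,0)=1/10: -0.1000 × log₂(0.1000) = 0.3322
  p(1,1)=1/5: -0.2000 × log₂(0.2000) = 0.4644
H(X,Y) = 1.8464 bits


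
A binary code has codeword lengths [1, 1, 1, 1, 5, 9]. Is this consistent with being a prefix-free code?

Kraft inequality: Σ 2^(-l_i) ≤ 1 for prefix-free code
Calculating: 2^(-1) + 2^(-1) + 2^(-1) + 2^(-1) + 2^(-5) + 2^(-9)
= 0.5 + 0.5 + 0.5 + 0.5 + 0.03125 + 0.001953125
= 2.0332
Since 2.0332 > 1, prefix-free code does not exist


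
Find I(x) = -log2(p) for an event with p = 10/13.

Information content I(x) = -log₂(p(x))
I = -log₂(10/13) = -log₂(0.7692)
I = 0.3785 bits


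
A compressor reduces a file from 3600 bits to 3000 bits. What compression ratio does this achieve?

Compression ratio = Original / Compressed
= 3600 / 3000 = 1.20:1


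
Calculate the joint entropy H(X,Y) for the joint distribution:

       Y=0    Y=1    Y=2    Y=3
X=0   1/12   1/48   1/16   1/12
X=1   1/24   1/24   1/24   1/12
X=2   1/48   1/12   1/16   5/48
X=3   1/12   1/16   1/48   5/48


H(X,Y) = -Σ p(x,y) log₂ p(x,y)
  p(0,0)=1/12: -0.0833 × log₂(0.0833) = 0.2987
  p(0,1)=1/48: -0.0208 × log₂(0.0208) = 0.1164
  p(0,2)=1/16: -0.0625 × log₂(0.0625) = 0.2500
  p(0,3)=1/12: -0.0833 × log₂(0.0833) = 0.2987
  p(1,0)=1/24: -0.0417 × log₂(0.0417) = 0.1910
  p(1,1)=1/24: -0.0417 × log₂(0.0417) = 0.1910
  p(1,2)=1/24: -0.0417 × log₂(0.0417) = 0.1910
  p(1,3)=1/12: -0.0833 × log₂(0.0833) = 0.2987
  p(2,0)=1/48: -0.0208 × log₂(0.0208) = 0.1164
  p(2,1)=1/12: -0.0833 × log₂(0.0833) = 0.2987
  p(2,2)=1/16: -0.0625 × log₂(0.0625) = 0.2500
  p(2,3)=5/48: -0.1042 × log₂(0.1042) = 0.3399
  p(3,0)=1/12: -0.0833 × log₂(0.0833) = 0.2987
  p(3,1)=1/16: -0.0625 × log₂(0.0625) = 0.2500
  p(3,2)=1/48: -0.0208 × log₂(0.0208) = 0.1164
  p(3,3)=5/48: -0.1042 × log₂(0.1042) = 0.3399
H(X,Y) = 3.8457 bits


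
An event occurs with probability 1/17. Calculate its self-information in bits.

Information content I(x) = -log₂(p(x))
I = -log₂(1/17) = -log₂(0.0588)
I = 4.0875 bits


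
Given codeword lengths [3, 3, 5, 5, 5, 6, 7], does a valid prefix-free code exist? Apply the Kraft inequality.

Kraft inequality: Σ 2^(-l_i) ≤ 1 for prefix-free code
Calculating: 2^(-3) + 2^(-3) + 2^(-5) + 2^(-5) + 2^(-5) + 2^(-6) + 2^(-7)
= 0.125 + 0.125 + 0.03125 + 0.03125 + 0.03125 + 0.015625 + 0.0078125
= 0.3672
Since 0.3672 ≤ 1, prefix-free code exists


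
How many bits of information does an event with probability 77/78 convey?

Information content I(x) = -log₂(p(x))
I = -log₂(77/78) = -log₂(0.9872)
I = 0.0186 bits


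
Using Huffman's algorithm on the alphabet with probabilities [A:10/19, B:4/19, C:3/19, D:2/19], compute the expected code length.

Huffman tree construction:
Combine smallest probabilities repeatedly
Resulting codes:
  A: 1 (length 1)
  B: 00 (length 2)
  C: 011 (length 3)
  D: 010 (length 3)
Average length = Σ p(s) × length(s) = 1.7368 bits


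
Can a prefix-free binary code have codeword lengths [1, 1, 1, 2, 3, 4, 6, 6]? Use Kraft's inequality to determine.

Kraft inequality: Σ 2^(-l_i) ≤ 1 for prefix-free code
Calculating: 2^(-1) + 2^(-1) + 2^(-1) + 2^(-2) + 2^(-3) + 2^(-4) + 2^(-6) + 2^(-6)
= 0.5 + 0.5 + 0.5 + 0.25 + 0.125 + 0.0625 + 0.015625 + 0.015625
= 1.9688
Since 1.9688 > 1, prefix-free code does not exist


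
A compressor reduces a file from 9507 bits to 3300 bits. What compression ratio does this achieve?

Compression ratio = Original / Compressed
= 9507 / 3300 = 2.88:1


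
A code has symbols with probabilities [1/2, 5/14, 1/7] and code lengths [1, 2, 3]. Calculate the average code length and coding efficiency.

Average length L = Σ p_i × l_i = 1.6429 bits
Entropy H = 1.4316 bits
Efficiency η = H/L × 100% = 87.14%


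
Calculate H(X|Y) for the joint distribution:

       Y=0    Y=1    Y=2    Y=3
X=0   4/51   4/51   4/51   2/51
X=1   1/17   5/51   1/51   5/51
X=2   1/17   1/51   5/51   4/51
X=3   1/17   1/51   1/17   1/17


H(X|Y) = Σ_y p(y) H(X|Y=y)
  p(Y=0) = 13/51, H(X|Y=0) = 1.9878
  p(Y=1) = 11/51, H(X|Y=1) = 1.6767
  p(Y=2) = 13/51, H(X|Y=2) = 1.8262
  p(Y=3) = 14/51, H(X|Y=3) = 1.9242
H(X|Y) = 0.2549×1.9878 + 0.2157×1.6767 + 0.2549×1.8262 + 0.2745×1.9242 = 1.8621 bits


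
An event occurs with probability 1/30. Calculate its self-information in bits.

Information content I(x) = -log₂(p(x))
I = -log₂(1/30) = -log₂(0.0333)
I = 4.9069 bits


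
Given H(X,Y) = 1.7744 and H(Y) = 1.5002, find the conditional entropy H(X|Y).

Chain rule: H(X,Y) = H(X|Y) + H(Y)
H(X|Y) = H(X,Y) - H(Y) = 1.7744 - 1.5002 = 0.2742 bits


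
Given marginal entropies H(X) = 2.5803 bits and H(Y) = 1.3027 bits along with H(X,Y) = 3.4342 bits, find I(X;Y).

I(X;Y) = H(X) + H(Y) - H(X,Y)
I(X;Y) = 2.5803 + 1.3027 - 3.4342 = 0.4488 bits


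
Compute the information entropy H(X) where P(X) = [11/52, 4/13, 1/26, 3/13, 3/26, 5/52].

H(X) = -Σ p(x) log₂ p(x)
  -11/52 × log₂(11/52) = 0.4741
  -4/13 × log₂(4/13) = 0.5232
  -1/26 × log₂(1/26) = 0.1808
  -3/13 × log₂(3/13) = 0.4882
  -3/26 × log₂(3/26) = 0.3595
  -5/52 × log₂(5/52) = 0.3249
H(X) = 2.3506 bits


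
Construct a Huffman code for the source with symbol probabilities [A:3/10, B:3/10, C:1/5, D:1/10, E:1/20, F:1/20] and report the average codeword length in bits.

Huffman tree construction:
Combine smallest probabilities repeatedly
Resulting codes:
  A: 10 (length 2)
  B: 11 (length 2)
  C: 00 (length 2)
  D: 010 (length 3)
  E: 0110 (length 4)
  F: 0111 (length 4)
Average length = Σ p(s) × length(s) = 2.3000 bits


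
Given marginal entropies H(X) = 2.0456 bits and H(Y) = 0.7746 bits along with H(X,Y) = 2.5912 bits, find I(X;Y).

I(X;Y) = H(X) + H(Y) - H(X,Y)
I(X;Y) = 2.0456 + 0.7746 - 2.5912 = 0.229 bits


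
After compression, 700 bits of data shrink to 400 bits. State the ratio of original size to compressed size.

Compression ratio = Original / Compressed
= 700 / 400 = 1.75:1


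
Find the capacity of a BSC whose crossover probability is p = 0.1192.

For BSC with error probability p:
C = 1 - H(p) where H(p) is binary entropy
H(0.1192) = -0.1192 × log₂(0.1192) - 0.8808 × log₂(0.8808)
H(p) = 0.5271
C = 1 - 0.5271 = 0.4729 bits/use


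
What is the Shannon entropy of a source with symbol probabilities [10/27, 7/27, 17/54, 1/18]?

H(X) = -Σ p(x) log₂ p(x)
  -10/27 × log₂(10/27) = 0.5307
  -7/27 × log₂(7/27) = 0.5049
  -17/54 × log₂(17/54) = 0.5249
  -1/18 × log₂(1/18) = 0.2317
H(X) = 1.7922 bits


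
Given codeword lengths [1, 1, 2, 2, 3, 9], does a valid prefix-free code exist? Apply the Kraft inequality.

Kraft inequality: Σ 2^(-l_i) ≤ 1 for prefix-free code
Calculating: 2^(-1) + 2^(-1) + 2^(-2) + 2^(-2) + 2^(-3) + 2^(-9)
= 0.5 + 0.5 + 0.25 + 0.25 + 0.125 + 0.001953125
= 1.6270
Since 1.6270 > 1, prefix-free code does not exist


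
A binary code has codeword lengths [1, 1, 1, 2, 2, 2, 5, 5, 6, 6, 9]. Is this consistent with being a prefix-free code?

Kraft inequality: Σ 2^(-l_i) ≤ 1 for prefix-free code
Calculating: 2^(-1) + 2^(-1) + 2^(-1) + 2^(-2) + 2^(-2) + 2^(-2) + 2^(-5) + 2^(-5) + 2^(-6) + 2^(-6) + 2^(-9)
= 0.5 + 0.5 + 0.5 + 0.25 + 0.25 + 0.25 + 0.03125 + 0.03125 + 0.015625 + 0.015625 + 0.001953125
= 2.3457
Since 2.3457 > 1, prefix-free code does not exist


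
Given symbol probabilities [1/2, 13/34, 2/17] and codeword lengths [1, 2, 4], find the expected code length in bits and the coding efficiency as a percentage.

Average length L = Σ p_i × l_i = 1.7353 bits
Entropy H = 1.3936 bits
Efficiency η = H/L × 100% = 80.31%


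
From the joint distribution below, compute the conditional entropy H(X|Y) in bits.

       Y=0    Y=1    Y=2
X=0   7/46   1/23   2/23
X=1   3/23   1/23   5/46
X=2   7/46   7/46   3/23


H(X|Y) = Σ_y p(y) H(X|Y=y)
  p(Y=0) = 10/23, H(X|Y=0) = 1.5813
  p(Y=1) = 11/46, H(X|Y=1) = 1.3093
  p(Y=2) = 15/46, H(X|Y=2) = 1.5656
H(X|Y) = 0.4348×1.5813 + 0.2391×1.3093 + 0.3261×1.5656 = 1.5111 bits


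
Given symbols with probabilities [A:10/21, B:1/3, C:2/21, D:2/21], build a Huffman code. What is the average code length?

Huffman tree construction:
Combine smallest probabilities repeatedly
Resulting codes:
  A: 0 (length 1)
  B: 11 (length 2)
  C: 100 (length 3)
  D: 101 (length 3)
Average length = Σ p(s) × length(s) = 1.7143 bits


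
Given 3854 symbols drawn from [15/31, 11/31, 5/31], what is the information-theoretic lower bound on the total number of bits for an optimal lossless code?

Entropy H = 1.4617 bits/symbol
Minimum bits = H × n = 1.4617 × 3854
= 5633.47 bits


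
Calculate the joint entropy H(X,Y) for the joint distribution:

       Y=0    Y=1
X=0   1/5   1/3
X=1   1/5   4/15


H(X,Y) = -Σ p(x,y) log₂ p(x,y)
  p(0,0)=1/5: -0.2000 × log₂(0.2000) = 0.4644
  p(0,1)=1/3: -0.3333 × log₂(0.3333) = 0.5283
  p(1,0)=1/5: -0.2000 × log₂(0.2000) = 0.4644
  p(1,1)=4/15: -0.2667 × log₂(0.2667) = 0.5085
H(X,Y) = 1.9656 bits


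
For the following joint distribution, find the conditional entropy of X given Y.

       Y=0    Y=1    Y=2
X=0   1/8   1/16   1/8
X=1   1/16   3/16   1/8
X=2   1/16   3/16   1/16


H(X|Y) = Σ_y p(y) H(X|Y=y)
  p(Y=0) = 1/4, H(X|Y=0) = 1.5000
  p(Y=1) = 7/16, H(X|Y=1) = 1.4488
  p(Y=2) = 5/16, H(X|Y=2) = 1.5219
H(X|Y) = 0.2500×1.5000 + 0.4375×1.4488 + 0.3125×1.5219 = 1.4845 bits


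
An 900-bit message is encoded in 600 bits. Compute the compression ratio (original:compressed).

Compression ratio = Original / Compressed
= 900 / 600 = 1.50:1


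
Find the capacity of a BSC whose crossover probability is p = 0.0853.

For BSC with error probability p:
C = 1 - H(p) where H(p) is binary entropy
H(0.0853) = -0.0853 × log₂(0.0853) - 0.9147 × log₂(0.9147)
H(p) = 0.4206
C = 1 - 0.4206 = 0.5794 bits/use


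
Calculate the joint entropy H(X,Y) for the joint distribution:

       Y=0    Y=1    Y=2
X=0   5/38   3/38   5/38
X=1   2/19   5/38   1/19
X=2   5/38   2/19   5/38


H(X,Y) = -Σ p(x,y) log₂ p(x,y)
  p(0,0)=5/38: -0.1316 × log₂(0.1316) = 0.3850
  p(0,1)=3/38: -0.0789 × log₂(0.0789) = 0.2892
  p(0,2)=5/38: -0.1316 × log₂(0.1316) = 0.3850
  p(1,0)=2/19: -0.1053 × log₂(0.1053) = 0.3419
  p(1,1)=5/38: -0.1316 × log₂(0.1316) = 0.3850
  p(1,2)=1/19: -0.0526 × log₂(0.0526) = 0.2236
  p(2,0)=5/38: -0.1316 × log₂(0.1316) = 0.3850
  p(2,1)=2/19: -0.1053 × log₂(0.1053) = 0.3419
  p(2,2)=5/38: -0.1316 × log₂(0.1316) = 0.3850
H(X,Y) = 3.1215 bits


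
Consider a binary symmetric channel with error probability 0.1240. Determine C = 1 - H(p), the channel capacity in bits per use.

For BSC with error probability p:
C = 1 - H(p) where H(p) is binary entropy
H(0.1240) = -0.1240 × log₂(0.1240) - 0.8760 × log₂(0.8760)
H(p) = 0.5408
C = 1 - 0.5408 = 0.4592 bits/use


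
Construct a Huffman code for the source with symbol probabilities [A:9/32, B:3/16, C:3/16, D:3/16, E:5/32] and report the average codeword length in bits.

Huffman tree construction:
Combine smallest probabilities repeatedly
Resulting codes:
  A: 10 (length 2)
  B: 111 (length 3)
  C: 00 (length 2)
  D: 01 (length 2)
  E: 110 (length 3)
Average length = Σ p(s) × length(s) = 2.3438 bits


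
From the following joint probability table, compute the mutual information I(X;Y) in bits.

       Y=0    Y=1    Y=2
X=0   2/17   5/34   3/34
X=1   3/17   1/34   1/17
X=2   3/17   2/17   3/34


H(X) = 1.5682, H(Y) = 1.5222, H(X,Y) = 3.0246
I(X;Y) = H(X) + H(Y) - H(X,Y) = 0.0658 bits


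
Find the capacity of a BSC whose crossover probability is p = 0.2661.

For BSC with error probability p:
C = 1 - H(p) where H(p) is binary entropy
H(0.2661) = -0.2661 × log₂(0.2661) - 0.7339 × log₂(0.7339)
H(p) = 0.8358
C = 1 - 0.8358 = 0.1642 bits/use


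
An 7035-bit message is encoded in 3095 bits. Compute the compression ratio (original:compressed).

Compression ratio = Original / Compressed
= 7035 / 3095 = 2.27:1


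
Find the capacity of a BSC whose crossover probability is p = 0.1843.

For BSC with error probability p:
C = 1 - H(p) where H(p) is binary entropy
H(0.1843) = -0.1843 × log₂(0.1843) - 0.8157 × log₂(0.8157)
H(p) = 0.6894
C = 1 - 0.6894 = 0.3106 bits/use


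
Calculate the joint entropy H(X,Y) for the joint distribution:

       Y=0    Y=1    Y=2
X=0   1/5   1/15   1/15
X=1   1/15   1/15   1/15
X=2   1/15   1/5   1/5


H(X,Y) = -Σ p(x,y) log₂ p(x,y)
  p(0,0)=1/5: -0.2000 × log₂(0.2000) = 0.4644
  p(0,1)=1/15: -0.0667 × log₂(0.0667) = 0.2605
  p(0,2)=1/15: -0.0667 × log₂(0.0667) = 0.2605
  p(1,0)=1/15: -0.0667 × log₂(0.0667) = 0.2605
  p(1,1)=1/15: -0.0667 × log₂(0.0667) = 0.2605
  p(1,2)=1/15: -0.0667 × log₂(0.0667) = 0.2605
  p(2,0)=1/15: -0.0667 × log₂(0.0667) = 0.2605
  p(2,1)=1/5: -0.2000 × log₂(0.2000) = 0.4644
  p(2,2)=1/5: -0.2000 × log₂(0.2000) = 0.4644
H(X,Y) = 2.9559 bits


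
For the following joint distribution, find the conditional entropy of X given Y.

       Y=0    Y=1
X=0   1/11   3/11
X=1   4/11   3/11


H(X|Y) = Σ_y p(y) H(X|Y=y)
  p(Y=0) = 5/11, H(X|Y=0) = 0.7219
  p(Y=1) = 6/11, H(X|Y=1) = 1.0000
H(X|Y) = 0.4545×0.7219 + 0.5455×1.0000 = 0.8736 bits


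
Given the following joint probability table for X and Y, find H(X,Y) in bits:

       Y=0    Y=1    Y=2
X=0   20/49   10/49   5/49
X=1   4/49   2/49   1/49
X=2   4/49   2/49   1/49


H(X,Y) = -Σ p(x,y) log₂ p(x,y)
  p(0,0)=20/49: -0.4082 × log₂(0.4082) = 0.5277
  p(0,1)=10/49: -0.2041 × log₂(0.2041) = 0.4679
  p(0,2)=5/49: -0.1020 × log₂(0.1020) = 0.3360
  p(1,0)=4/49: -0.0816 × log₂(0.0816) = 0.2951
  p(1,1)=2/49: -0.0408 × log₂(0.0408) = 0.1884
  p(1,2)=1/49: -0.0204 × log₂(0.0204) = 0.1146
  p(2,0)=4/49: -0.0816 × log₂(0.0816) = 0.2951
  p(2,1)=2/49: -0.0408 × log₂(0.0408) = 0.1884
  p(2,2)=1/49: -0.0204 × log₂(0.0204) = 0.1146
H(X,Y) = 2.5276 bits


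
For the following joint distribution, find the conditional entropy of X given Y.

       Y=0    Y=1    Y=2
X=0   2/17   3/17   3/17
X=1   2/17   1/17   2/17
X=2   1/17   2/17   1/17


H(X|Y) = Σ_y p(y) H(X|Y=y)
  p(Y=0) = 5/17, H(X|Y=0) = 1.5219
  p(Y=1) = 6/17, H(X|Y=1) = 1.4591
  p(Y=2) = 6/17, H(X|Y=2) = 1.4591
H(X|Y) = 0.2941×1.5219 + 0.3529×1.4591 + 0.3529×1.4591 = 1.4776 bits


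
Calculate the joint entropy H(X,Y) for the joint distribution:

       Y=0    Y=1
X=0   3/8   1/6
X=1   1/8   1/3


H(X,Y) = -Σ p(x,y) log₂ p(x,y)
  p(0,0)=3/8: -0.3750 × log₂(0.3750) = 0.5306
  p(0,1)=1/6: -0.1667 × log₂(0.1667) = 0.4308
  p(1,0)=1/8: -0.1250 × log₂(0.1250) = 0.3750
  p(1,1)=1/3: -0.3333 × log₂(0.3333) = 0.5283
H(X,Y) = 1.8648 bits


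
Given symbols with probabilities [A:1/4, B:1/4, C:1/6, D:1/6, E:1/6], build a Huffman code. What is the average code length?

Huffman tree construction:
Combine smallest probabilities repeatedly
Resulting codes:
  A: 01 (length 2)
  B: 10 (length 2)
  C: 110 (length 3)
  D: 111 (length 3)
  E: 00 (length 2)
Average length = Σ p(s) × length(s) = 2.3333 bits


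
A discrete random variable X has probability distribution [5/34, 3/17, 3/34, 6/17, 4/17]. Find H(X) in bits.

H(X) = -Σ p(x) log₂ p(x)
  -5/34 × log₂(5/34) = 0.4067
  -3/17 × log₂(3/17) = 0.4416
  -3/34 × log₂(3/34) = 0.3090
  -6/17 × log₂(6/17) = 0.5303
  -4/17 × log₂(4/17) = 0.4912
H(X) = 2.1788 bits


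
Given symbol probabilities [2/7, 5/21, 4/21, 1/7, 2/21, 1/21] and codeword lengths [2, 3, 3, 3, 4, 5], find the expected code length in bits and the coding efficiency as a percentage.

Average length L = Σ p_i × l_i = 2.9048 bits
Entropy H = 2.3983 bits
Efficiency η = H/L × 100% = 82.56%


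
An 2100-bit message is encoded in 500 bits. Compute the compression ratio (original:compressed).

Compression ratio = Original / Compressed
= 2100 / 500 = 4.20:1


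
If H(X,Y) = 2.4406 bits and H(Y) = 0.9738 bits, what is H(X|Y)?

Chain rule: H(X,Y) = H(X|Y) + H(Y)
H(X|Y) = H(X,Y) - H(Y) = 2.4406 - 0.9738 = 1.4668 bits


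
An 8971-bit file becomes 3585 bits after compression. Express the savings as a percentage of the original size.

Space savings = (1 - Compressed/Original) × 100%
= (1 - 3585/8971) × 100%
= 60.04%


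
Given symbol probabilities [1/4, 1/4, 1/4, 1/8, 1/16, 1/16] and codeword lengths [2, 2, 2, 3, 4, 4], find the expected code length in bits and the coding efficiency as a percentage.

Average length L = Σ p_i × l_i = 2.3750 bits
Entropy H = 2.3750 bits
Efficiency η = H/L × 100% = 100.00%


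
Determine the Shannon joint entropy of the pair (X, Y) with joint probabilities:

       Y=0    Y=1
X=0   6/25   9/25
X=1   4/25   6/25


H(X,Y) = -Σ p(x,y) log₂ p(x,y)
  p(0,0)=6/25: -0.2400 × log₂(0.2400) = 0.4941
  p(0,1)=9/25: -0.3600 × log₂(0.3600) = 0.5306
  p(1,0)=4/25: -0.1600 × log₂(0.1600) = 0.4230
  p(1,1)=6/25: -0.2400 × log₂(0.2400) = 0.4941
H(X,Y) = 1.9419 bits


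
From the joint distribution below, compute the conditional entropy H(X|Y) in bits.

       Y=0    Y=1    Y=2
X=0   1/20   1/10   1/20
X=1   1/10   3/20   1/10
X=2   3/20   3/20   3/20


H(X|Y) = Σ_y p(y) H(X|Y=y)
  p(Y=0) = 3/10, H(X|Y=0) = 1.4591
  p(Y=1) = 2/5, H(X|Y=1) = 1.5613
  p(Y=2) = 3/10, H(X|Y=2) = 1.4591
H(X|Y) = 0.3000×1.4591 + 0.4000×1.5613 + 0.3000×1.4591 = 1.5000 bits


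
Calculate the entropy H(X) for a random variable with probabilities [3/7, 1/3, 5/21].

H(X) = -Σ p(x) log₂ p(x)
  -3/7 × log₂(3/7) = 0.5239
  -1/3 × log₂(1/3) = 0.5283
  -5/21 × log₂(5/21) = 0.4929
H(X) = 1.5452 bits


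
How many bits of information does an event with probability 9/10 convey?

Information content I(x) = -log₂(p(x))
I = -log₂(9/10) = -log₂(0.9000)
I = 0.1520 bits


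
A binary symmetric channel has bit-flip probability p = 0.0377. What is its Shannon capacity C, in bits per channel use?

For BSC with error probability p:
C = 1 - H(p) where H(p) is binary entropy
H(0.0377) = -0.0377 × log₂(0.0377) - 0.9623 × log₂(0.9623)
H(p) = 0.2316
C = 1 - 0.2316 = 0.7684 bits/use


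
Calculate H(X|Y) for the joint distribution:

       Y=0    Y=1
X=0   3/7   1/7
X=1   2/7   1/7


H(X|Y) = Σ_y p(y) H(X|Y=y)
  p(Y=0) = 5/7, H(X|Y=0) = 0.9710
  p(Y=1) = 2/7, H(X|Y=1) = 1.0000
H(X|Y) = 0.7143×0.9710 + 0.2857×1.0000 = 0.9793 bits


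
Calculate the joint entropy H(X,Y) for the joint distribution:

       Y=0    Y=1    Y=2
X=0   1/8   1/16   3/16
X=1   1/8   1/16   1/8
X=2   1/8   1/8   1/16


H(X,Y) = -Σ p(x,y) log₂ p(x,y)
  p(0,0)=1/8: -0.1250 × log₂(0.1250) = 0.3750
  p(0,1)=1/16: -0.0625 × log₂(0.0625) = 0.2500
  p(0,2)=3/16: -0.1875 × log₂(0.1875) = 0.4528
  p(1,0)=1/8: -0.1250 × log₂(0.1250) = 0.3750
  p(1,1)=1/16: -0.0625 × log₂(0.0625) = 0.2500
  p(1,2)=1/8: -0.1250 × log₂(0.1250) = 0.3750
  p(2,0)=1/8: -0.1250 × log₂(0.1250) = 0.3750
  p(2,1)=1/8: -0.1250 × log₂(0.1250) = 0.3750
  p(2,2)=1/16: -0.0625 × log₂(0.0625) = 0.2500
H(X,Y) = 3.0778 bits
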